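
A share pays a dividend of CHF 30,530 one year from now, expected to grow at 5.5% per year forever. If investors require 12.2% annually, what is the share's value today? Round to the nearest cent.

PV = D₁/(r − g) = 30530/(0.122 − 0.055) = 455,671.6418

CHF 455,671.64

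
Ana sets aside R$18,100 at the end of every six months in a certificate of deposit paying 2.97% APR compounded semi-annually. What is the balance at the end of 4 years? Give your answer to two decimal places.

R$152,553.70

With 2 periods per year: i = 0.01485, n = 8.
FV = 18100 × [(1+0.01485)^8 − 1] / 0.01485 = 18100 × 8.428381 = 152,553.7004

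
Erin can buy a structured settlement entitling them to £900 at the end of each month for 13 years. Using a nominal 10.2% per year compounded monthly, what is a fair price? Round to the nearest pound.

£77,609

Periodic rate i = 0.102/12 = 0.0085; n = 13 × 12 = 156 periods.
Annuity factor a(156|0.0085) = 86.231826; PV = 900 × 86.231826 = 77,608.6438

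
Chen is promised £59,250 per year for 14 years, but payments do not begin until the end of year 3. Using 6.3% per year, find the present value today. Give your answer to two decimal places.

£478,455.60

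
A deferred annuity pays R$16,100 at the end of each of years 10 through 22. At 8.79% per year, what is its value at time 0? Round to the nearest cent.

R$57,109.82

PV at t=9 (ordinary 13-year annuity): 16100 × a(13|0.0879) = 16100 × 7.571566 = 121,902.2179
Discount back 9 years: 121,902.2179 × (1+0.0879)^(−9) = 121,902.2179 × 0.468489 = 57,109.8233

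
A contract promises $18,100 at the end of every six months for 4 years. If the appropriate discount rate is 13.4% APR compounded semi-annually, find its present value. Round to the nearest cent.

$109,348.38

i = 0.134/2 = 0.067 per half-year; n = 4·2 = 8.
Annuity factor a(8|0.067) = 6.041347; PV = 18100 × 6.041347 = 109,348.3753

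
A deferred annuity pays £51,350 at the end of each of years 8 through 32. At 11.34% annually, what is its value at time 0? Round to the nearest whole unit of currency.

PV at t=7 (ordinary 25-year annuity): 51350 × a(25|0.1134) = 51350 × 8.217021 = 421,944.0255
Discount back 7 years: 421,944.0255 × (1+0.1134)^(−7) = 421,944.0255 × 0.471456 = 198,928.1863

£198,928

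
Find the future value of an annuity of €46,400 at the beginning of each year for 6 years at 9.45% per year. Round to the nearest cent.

FV = 46400 × [(1+0.0945)^6 − 1] / 0.0945 × (1+i) = 46400 × 8.328324 = 386,434.2222
Payments are at the start of each period, so multiply by (1+i).

€386,434.22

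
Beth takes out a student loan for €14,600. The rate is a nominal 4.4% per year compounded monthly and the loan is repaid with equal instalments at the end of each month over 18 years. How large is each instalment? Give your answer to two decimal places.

€97.97

i = 0.044/12 = 0.00366667 per month; n = 18·12 = 216.
Annuity-PV factor = 149.019668; PMT = 14600 / 149.019668 = 97.9736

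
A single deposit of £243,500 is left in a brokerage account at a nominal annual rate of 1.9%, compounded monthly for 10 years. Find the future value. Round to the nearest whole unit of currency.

£294,408

i = 0.019/12 = 0.00158333 per month; n = 10·12 = 120.
FV = PV·(1+i)^n = 243,500 × 1.209068 = 294,408.0365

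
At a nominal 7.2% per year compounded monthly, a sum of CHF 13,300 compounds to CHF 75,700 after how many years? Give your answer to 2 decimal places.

24.23 years

Periodic rate i = 0.072/12 = 0.006.
n = ln(75700/13300) / ln(1+0.006) = ln(5.69173) / 0.005982 = 290.7043 months
= 290.7043/12 years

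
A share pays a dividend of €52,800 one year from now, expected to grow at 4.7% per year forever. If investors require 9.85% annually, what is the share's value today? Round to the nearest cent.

PV = D₁/(r − g) = 52800/(0.0985 − 0.047) = 1,025,242.7184

€1,025,242.72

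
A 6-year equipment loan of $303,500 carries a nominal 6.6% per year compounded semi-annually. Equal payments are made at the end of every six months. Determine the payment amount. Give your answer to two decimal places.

$31,038.83

Periodic rate i = 0.066/2 = 0.033; n = 6 × 2 = 12 periods.
Annuity-PV factor = 9.778076; PMT = 303500 / 9.778076 = 31,038.8265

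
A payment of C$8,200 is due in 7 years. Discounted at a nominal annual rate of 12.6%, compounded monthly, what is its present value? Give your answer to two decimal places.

C$3,410.07

Periodic rate i = 0.126/12 = 0.0105; n = 7 × 12 = 84 periods.
PV = 8,200 / (1 + 0.0105)^84 = 8,200 / 2.404644 = 3,410.0689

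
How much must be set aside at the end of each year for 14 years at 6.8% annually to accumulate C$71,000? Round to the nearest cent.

FV-annuity factor = 22.233415; PMT = 71000 / 22.233415 = 3,193.3916

C$3,193.39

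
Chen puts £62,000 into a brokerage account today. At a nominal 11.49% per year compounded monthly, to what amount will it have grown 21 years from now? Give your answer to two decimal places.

£684,409.10

With 12 periods per year: i = 0.009575, n = 252.
FV = PV·(1+i)^n = 62,000 × 11.038856 = 684,409.1009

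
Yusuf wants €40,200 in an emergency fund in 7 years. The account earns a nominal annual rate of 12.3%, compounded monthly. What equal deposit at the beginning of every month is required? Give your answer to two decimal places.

€300.97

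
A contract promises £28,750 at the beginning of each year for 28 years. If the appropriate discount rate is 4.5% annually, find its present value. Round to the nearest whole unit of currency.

£472,975

PV = PMT · [1 − (1+i)^(−n)] / i × (1+i) = 28750 · 16.451303 = 472,974.9561
Payments are at the start of each period, so multiply by (1+i).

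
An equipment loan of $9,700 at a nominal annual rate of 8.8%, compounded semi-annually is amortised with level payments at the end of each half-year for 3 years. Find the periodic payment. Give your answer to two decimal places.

i = 0.088/2 = 0.044 per half-year; n = 3·2 = 6.
Annuity-PV factor = 5.174557; PMT = 9700 / 5.174557 = 1,874.5568

$1,874.56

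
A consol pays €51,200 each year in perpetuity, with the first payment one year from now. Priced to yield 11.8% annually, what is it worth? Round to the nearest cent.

PV = PMT / i = 51200 / 0.118 = 433,898.3051

€433,898.31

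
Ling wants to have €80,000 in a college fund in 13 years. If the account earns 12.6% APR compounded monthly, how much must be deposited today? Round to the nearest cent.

Periodic rate i = 0.126/12 = 0.0105; n = 13 × 12 = 156 periods.
PV = 80,000 / (1 + 0.0105)^156 = 80,000 / 5.101121 = 15,682.8288

€15,682.83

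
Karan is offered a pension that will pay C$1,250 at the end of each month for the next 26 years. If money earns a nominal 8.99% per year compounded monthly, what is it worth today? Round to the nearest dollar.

Periodic rate i = 0.0899/12 = 0.00749167; n = 26 × 12 = 312 periods.
PV = PMT · [1 − (1+i)^(−n)] / i = 1250 · 120.477399 = 150,596.7488

C$150,597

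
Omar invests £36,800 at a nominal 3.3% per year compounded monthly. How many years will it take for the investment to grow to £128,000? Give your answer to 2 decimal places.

Periodic rate i = 0.033/12 = 0.00275.
n = ln(128000/36800) / ln(1+0.00275) = ln(3.47826) / 0.002746 = 453.9075 months
= 453.9075/12 years

37.83 years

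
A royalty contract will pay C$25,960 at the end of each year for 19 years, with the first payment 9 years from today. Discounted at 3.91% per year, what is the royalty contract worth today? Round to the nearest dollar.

C$252,794

PV at t=8 (ordinary 19-year annuity): 25960 × a(19|0.0391) = 25960 × 13.234921 = 343,578.5495
Discount back 8 years: 343,578.5495 × (1+0.0391)^(−8) = 343,578.5495 × 0.735769 = 252,794.3035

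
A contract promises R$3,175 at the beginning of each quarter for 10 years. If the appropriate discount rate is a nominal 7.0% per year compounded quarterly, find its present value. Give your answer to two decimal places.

Periodic rate i = 0.07/4 = 0.0175; n = 10 × 4 = 40 periods.
Annuity factor a(40|0.0175) × (1+i) = 29.094629; PV = 3175 × 29.094629 = 92,375.4457
(Beginning-of-period payments → annuity-due factor ×(1+i).)

R$92,375.45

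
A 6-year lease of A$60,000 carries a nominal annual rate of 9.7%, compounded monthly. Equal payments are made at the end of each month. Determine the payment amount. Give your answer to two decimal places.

A$1,102.49

i = 0.097/12 = 0.00808333 per month; n = 6·12 = 72.
PMT = 60000 / ( [1 − (1+0.00808333)^(−72)] / 0.00808333 ) = 60000 / 54.422033 = 1,102.4947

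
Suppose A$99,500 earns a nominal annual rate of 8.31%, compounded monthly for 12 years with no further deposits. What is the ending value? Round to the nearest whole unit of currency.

A$268,787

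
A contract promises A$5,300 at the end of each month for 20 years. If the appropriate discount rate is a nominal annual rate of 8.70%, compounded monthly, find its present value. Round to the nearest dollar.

A$601,915

With 12 periods per year: i = 0.00725, n = 240.
PV = 5300 × [1 − (1+0.00725)^(−240)] / 0.00725 = 5300 × 113.568877 = 601,915.0503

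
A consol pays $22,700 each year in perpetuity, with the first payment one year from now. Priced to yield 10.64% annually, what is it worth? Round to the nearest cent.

PV = PMT / i = 22700 / 0.1064 = 213,345.8647

$213,345.86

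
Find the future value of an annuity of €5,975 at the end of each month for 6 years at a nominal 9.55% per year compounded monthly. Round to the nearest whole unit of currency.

€577,776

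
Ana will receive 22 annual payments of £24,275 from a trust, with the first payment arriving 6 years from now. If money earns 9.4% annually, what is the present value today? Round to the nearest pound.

£141,962

Value one period before first payment (t=5): 24275 × [1 − (1+0.094)^(−22)] / 0.094 = 24275 × 9.164320 = 222,463.8599
PV₀ = 222,463.8599 / (1+0.094)^5 = 222,463.8599 / 1.567064 = 141,962.2448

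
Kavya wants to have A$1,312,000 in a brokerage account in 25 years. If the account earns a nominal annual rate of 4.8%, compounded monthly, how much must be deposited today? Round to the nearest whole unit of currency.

i = 0.048/12 = 0.004 per month; n = 25·12 = 300.
PV = 1,312,000 / (1 + 0.004)^300 = 1,312,000 / 3.312179 = 396,113.8178

A$396,114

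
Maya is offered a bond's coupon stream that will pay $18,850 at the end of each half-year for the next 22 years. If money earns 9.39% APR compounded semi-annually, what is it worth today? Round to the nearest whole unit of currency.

With 2 periods per year: i = 0.04695, n = 44.
PV = 18850 × [1 − (1+0.04695)^(−44)] / 0.04695 = 18850 × 18.470319 = 348,165.5206

$348,166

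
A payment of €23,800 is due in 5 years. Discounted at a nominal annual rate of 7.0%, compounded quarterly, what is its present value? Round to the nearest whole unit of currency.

€16,822

With 4 periods per year: i = 0.0175, n = 20.
PV = 23,800 / (1 + 0.0175)^20 = 23,800 / 1.414778 = 16,822.4249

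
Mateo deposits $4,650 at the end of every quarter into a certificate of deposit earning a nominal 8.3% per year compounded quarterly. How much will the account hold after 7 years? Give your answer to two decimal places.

$174,173.74

i = 0.083/4 = 0.02075 per quarter; n = 7·4 = 28.
FV = 4650 × [(1+0.02075)^28 − 1] / 0.02075 = 4650 × 37.456719 = 174,173.7414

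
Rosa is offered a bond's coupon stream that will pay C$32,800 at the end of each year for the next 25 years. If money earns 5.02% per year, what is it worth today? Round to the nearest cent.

PV = 32800 × [1 − (1+0.0502)^(−25)] / 0.0502 = 32800 × 14.065736 = 461,356.1465

C$461,356.15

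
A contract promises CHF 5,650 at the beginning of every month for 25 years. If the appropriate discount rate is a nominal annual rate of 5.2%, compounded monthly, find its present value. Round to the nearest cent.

CHF 951,613.09

Periodic rate i = 0.052/12 = 0.00433333; n = 25 × 12 = 300 periods.
PV = PMT · [1 − (1+i)^(−n)] / i × (1+i) = 5650 · 168.427096 = 951,613.0946
(annuity-due: payments at period start, so ×(1+i).)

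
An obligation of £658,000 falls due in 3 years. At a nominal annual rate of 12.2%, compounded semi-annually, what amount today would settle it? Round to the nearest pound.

i = 0.122/2 = 0.061 per half-year; n = 3·2 = 6.
PV = 658,000 / (1 + 0.061)^6 = 658,000 / 1.426567 = 461,247.0379

£461,247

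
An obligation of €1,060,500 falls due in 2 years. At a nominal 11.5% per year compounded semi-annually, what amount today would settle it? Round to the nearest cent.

€847,986.95

Periodic rate i = 0.115/2 = 0.0575; n = 2 × 2 = 4 periods.
PV = 1,060,500 / (1 + 0.0575)^4 = 1,060,500 / 1.250609 = 847,986.9498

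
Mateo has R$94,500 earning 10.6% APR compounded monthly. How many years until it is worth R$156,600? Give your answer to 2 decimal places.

Periodic rate i = 0.106/12 = 0.00883333.
n = ln(156600/94500) / ln(1+0.00883333) = ln(1.65714) / 0.008795 = 57.4327 months
= 57.4327/12 years

4.79 years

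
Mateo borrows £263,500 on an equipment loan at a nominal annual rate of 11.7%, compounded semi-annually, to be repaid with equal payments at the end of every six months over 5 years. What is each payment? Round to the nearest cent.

Periodic rate i = 0.117/2 = 0.0585; n = 5 × 2 = 10 periods.
PMT = 263500 / ( [1 − (1+0.0585)^(−10)] / 0.0585 ) = 263500 / 7.412676 = 35,547.2155

£35,547.22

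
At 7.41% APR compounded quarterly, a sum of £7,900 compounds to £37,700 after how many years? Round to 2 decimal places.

21.29 years

Periodic rate i = 0.0741/4 = 0.018525.
n = ln(37700/7900) / ln(1+0.018525) = ln(4.77215) / 0.018356 = 85.1405 quarters
= 85.1405/4 years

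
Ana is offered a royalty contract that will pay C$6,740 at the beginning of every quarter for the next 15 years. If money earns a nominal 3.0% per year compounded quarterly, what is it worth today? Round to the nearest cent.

i = 0.03/4 = 0.0075 per quarter; n = 15·4 = 60.
PV = 6740 × [1 − (1+0.0075)^(−60)] / 0.0075 × (1+i) = 6740 × 48.534674 = 327,123.7016
(annuity-due: payments at period start, so ×(1+i).)

C$327,123.70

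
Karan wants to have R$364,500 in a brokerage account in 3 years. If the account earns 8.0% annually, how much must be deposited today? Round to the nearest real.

PV = FV·(1+i)^(−n) = 364,500 × 0.793832 = 289,351.8519

R$289,352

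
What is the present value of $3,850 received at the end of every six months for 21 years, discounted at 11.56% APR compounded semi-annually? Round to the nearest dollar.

$60,320

i = 0.1156/2 = 0.0578 per half-year; n = 21·2 = 42.
PV = PMT · [1 − (1+i)^(−n)] / i = 3850 · 15.667525 = 60,319.9724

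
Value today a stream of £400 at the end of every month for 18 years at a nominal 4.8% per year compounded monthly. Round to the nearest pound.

£57,780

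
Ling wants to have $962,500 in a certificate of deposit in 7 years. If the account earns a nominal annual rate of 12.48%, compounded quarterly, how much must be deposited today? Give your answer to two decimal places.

With 4 periods per year: i = 0.0312, n = 28.
Discount factor = (1+0.0312)^(−28) = 0.423057; PV = 962,500 × 0.423057 = 407,192.1684

$407,192.17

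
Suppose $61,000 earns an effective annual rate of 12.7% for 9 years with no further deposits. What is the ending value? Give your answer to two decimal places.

$178,914.31

FV = 61,000 × (1 + 0.127)^9 = 178,914.3106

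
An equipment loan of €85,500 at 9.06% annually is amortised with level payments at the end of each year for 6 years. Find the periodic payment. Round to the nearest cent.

PMT = 85500 / ( [1 − (1+0.0906)^(−6)] / 0.0906 ) = 85500 / 4.477905 = 19,093.7496

€19,093.75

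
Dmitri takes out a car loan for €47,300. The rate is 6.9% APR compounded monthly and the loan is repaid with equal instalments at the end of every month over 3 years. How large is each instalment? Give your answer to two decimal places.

Periodic rate i = 0.069/12 = 0.00575; n = 3 × 12 = 36 periods.
PMT = 47300 / ( [1 − (1+0.00575)^(−36)] / 0.00575 ) = 47300 / 32.434471 = 1,458.3250

€1,458.33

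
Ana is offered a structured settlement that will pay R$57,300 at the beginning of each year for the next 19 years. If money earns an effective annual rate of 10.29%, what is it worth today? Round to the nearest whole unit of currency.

R$518,633

Annuity factor a(19|0.1029) × (1+i) = 9.051178; PV = 57300 × 9.051178 = 518,632.5277
(annuity-due: payments at period start, so ×(1+i).)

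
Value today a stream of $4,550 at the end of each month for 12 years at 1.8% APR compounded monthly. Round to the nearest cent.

$588,874.01

i = 0.018/12 = 0.0015 per month; n = 12·12 = 144.
Annuity factor a(144|0.0015) = 129.422859; PV = 4550 × 129.422859 = 588,874.0095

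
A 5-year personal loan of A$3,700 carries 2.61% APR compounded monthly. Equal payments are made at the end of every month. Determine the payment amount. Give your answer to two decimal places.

A$65.84

With 12 periods per year: i = 0.002175, n = 60.
PMT = 3700 / ( [1 − (1+0.002175)^(−60)] / 0.002175 ) = 3700 / 56.192700 = 65.8449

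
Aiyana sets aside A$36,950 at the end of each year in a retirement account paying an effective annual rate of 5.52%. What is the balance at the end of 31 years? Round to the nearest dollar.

A$2,871,026

FV = PMT · [(1+i)^n − 1] / i = 36950 · 77.700310 = 2,871,026.4714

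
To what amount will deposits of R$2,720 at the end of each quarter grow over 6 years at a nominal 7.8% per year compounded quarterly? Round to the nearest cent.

R$82,244.54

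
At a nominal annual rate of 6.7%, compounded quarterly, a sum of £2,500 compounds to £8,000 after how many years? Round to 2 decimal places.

17.51 years

Periodic rate i = 0.067/4 = 0.01675.
n = ln(8000/2500) / ln(1+0.01675) = ln(3.20000) / 0.016611 = 70.0218 quarters
= 70.0218/4 years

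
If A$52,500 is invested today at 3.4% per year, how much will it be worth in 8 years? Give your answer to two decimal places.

52,500 × (1+0.034)^8 = 52,500 × 1.306665 = 68,599.9207

A$68,599.92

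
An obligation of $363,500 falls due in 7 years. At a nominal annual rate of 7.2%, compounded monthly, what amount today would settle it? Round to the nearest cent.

With 12 periods per year: i = 0.006, n = 84.
PV = 363,500 / (1 + 0.006)^84 = 363,500 / 1.652838 = 219,924.7134

$219,924.71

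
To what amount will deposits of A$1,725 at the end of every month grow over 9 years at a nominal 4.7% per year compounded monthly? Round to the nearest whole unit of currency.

Periodic rate i = 0.047/12 = 0.00391667; n = 9 × 12 = 108 periods.
FV = 1725 × [(1+0.00391667)^108 − 1] / 0.00391667 = 1725 × 134.112400 = 231,343.8898

A$231,344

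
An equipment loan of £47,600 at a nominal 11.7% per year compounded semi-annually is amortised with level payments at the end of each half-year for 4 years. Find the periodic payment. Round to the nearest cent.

£7,619.87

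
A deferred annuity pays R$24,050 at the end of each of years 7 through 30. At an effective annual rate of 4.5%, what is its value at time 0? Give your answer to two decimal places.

R$267,700.94

PV at t=6 (ordinary 24-year annuity): 24050 × a(24|0.045) = 24050 × 14.495478 = 348,616.2547
Discount back 6 years: 348,616.2547 × (1+0.045)^(−6) = 348,616.2547 × 0.767896 = 267,700.9363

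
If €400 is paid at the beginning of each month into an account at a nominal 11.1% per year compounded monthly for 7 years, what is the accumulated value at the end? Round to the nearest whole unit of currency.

With 12 periods per year: i = 0.00925, n = 84.
FV = PMT · [(1+i)^n − 1] / i × (1+i) = 400 · 127.349180 = 50,939.6720
(Beginning-of-period payments → annuity-due factor ×(1+i).)

€50,940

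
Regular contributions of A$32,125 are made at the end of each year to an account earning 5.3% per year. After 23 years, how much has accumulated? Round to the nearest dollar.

A$1,381,884

Accumulation factor s(23|0.053) = 43.015832; FV = 32125 × 43.015832 = 1,381,883.5978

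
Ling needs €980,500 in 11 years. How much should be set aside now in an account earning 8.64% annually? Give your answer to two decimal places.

€394,058.11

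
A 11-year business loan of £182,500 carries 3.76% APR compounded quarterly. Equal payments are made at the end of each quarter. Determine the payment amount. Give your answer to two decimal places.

Periodic rate i = 0.0376/4 = 0.0094; n = 11 × 4 = 44 periods.
Annuity-PV factor = 35.899565; PMT = 182500 / 35.899565 = 5,083.6270

£5,083.63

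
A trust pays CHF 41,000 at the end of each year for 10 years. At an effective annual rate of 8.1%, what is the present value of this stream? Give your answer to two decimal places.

PV = 41000 × [1 − (1+0.081)^(−10)] / 0.081 = 41000 × 6.679921 = 273,876.7503

CHF 273,876.75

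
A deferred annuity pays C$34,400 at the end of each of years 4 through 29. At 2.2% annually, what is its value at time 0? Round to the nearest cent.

PV at t=3 (ordinary 26-year annuity): 34400 × a(26|0.022) = 34400 × 19.640621 = 675,637.3753
Discount back 3 years: 675,637.3753 × (1+0.022)^(−3) = 675,637.3753 × 0.936801 = 632,937.7207

C$632,937.72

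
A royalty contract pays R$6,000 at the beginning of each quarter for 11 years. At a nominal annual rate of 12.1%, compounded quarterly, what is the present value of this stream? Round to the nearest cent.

R$149,279.90

i = 0.121/4 = 0.03025 per quarter; n = 11·4 = 44.
Annuity factor a(44|0.03025) × (1+i) = 24.879983; PV = 6000 × 24.879983 = 149,279.8974
Payments are at the start of each period, so multiply by (1+i).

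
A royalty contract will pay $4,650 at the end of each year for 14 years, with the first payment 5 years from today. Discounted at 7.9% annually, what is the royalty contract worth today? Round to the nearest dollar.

$28,448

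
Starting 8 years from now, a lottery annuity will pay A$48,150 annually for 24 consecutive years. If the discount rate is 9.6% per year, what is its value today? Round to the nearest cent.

A$234,773.88

PV at t=7 (ordinary 24-year annuity): 48150 × a(24|0.096) = 48150 × 9.262482 = 445,988.4869
Discount back 7 years: 445,988.4869 × (1+0.096)^(−7) = 445,988.4869 × 0.526412 = 234,773.8753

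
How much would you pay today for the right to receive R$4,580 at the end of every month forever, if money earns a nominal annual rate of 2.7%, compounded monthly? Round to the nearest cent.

Periodic rate i = 0.027/12 = 0.00225.
PV = C/r = 4580/0.00225 = 2,035,555.5556

R$2,035,555.56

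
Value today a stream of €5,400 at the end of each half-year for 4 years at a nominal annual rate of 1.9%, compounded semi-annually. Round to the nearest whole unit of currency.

Periodic rate i = 0.019/2 = 0.0095; n = 4 × 2 = 8 periods.
Annuity factor a(8|0.0095) = 7.668553; PV = 5400 × 7.668553 = 41,410.1883

€41,410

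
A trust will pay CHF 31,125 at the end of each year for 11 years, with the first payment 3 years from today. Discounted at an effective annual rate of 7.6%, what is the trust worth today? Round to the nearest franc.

CHF 195,701

PV at t=2 (ordinary 11-year annuity): 31125 × a(11|0.076) = 31125 × 7.279599 = 226,577.5225
PV₀ = 226,577.5225 / (1+0.076)^2 = 226,577.5225 / 1.157776 = 195,700.6558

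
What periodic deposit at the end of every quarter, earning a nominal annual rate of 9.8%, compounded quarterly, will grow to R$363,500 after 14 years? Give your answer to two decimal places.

i = 0.098/4 = 0.0245 per quarter; n = 14·4 = 56.
FV-annuity factor = 117.492026; PMT = 363500 / 117.492026 = 3,093.8270

R$3,093.83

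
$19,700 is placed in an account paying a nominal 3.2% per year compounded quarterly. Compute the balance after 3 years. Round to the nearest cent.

$21,676.67

i = 0.032/4 = 0.008 per quarter; n = 3·4 = 12.
19,700 × (1+0.008)^12 = 19,700 × 1.100339 = 21,676.6723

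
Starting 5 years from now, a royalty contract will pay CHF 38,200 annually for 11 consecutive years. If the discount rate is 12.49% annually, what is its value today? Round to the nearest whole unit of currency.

CHF 138,670

Value one period before first payment (t=4): 38200 × [1 − (1+0.1249)^(−11)] / 0.1249 = 38200 × 5.812669 = 222,043.9384
PV₀ = 222,043.9384 / (1+0.1249)^4 = 222,043.9384 / 1.601237 = 138,670.2360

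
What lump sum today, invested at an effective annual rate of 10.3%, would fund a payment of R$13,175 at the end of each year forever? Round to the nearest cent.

PV = C/r = 13175/0.103 = 127,912.6214

R$127,912.62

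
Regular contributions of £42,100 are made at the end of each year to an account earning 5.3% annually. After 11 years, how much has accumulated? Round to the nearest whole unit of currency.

Accumulation factor s(11|0.053) = 14.431461; FV = 42100 × 14.431461 = 607,564.4883

£607,564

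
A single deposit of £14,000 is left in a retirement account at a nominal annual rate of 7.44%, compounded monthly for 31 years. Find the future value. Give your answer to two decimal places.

£139,537.99

With 12 periods per year: i = 0.0062, n = 372.
FV = PV·(1+i)^n = 14,000 × 9.966999 = 139,537.9916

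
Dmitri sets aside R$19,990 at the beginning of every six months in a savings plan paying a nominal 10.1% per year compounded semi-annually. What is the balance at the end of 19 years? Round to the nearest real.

Periodic rate i = 0.101/2 = 0.0505; n = 19 × 2 = 38 periods.
FV = PMT · [(1+i)^n − 1] / i × (1+i) = 19990 · 114.453489 = 2,287,925.2422
Payments are at the start of each period, so multiply by (1+i).

R$2,287,925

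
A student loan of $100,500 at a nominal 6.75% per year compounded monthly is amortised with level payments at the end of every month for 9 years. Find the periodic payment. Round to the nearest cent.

$1,244.19

Periodic rate i = 0.0675/12 = 0.005625; n = 9 × 12 = 108 periods.
PMT = 100500 / ( [1 − (1+0.005625)^(−108)] / 0.005625 ) = 100500 / 80.775298 = 1,244.1923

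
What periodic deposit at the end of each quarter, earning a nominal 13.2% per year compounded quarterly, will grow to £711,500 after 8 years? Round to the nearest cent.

£12,856.69

i = 0.132/4 = 0.033 per quarter; n = 8·4 = 32.
PMT = 711500 / ( [(1+0.033)^32 − 1] / 0.033 ) = 711500 / 55.340853 = 12,856.6866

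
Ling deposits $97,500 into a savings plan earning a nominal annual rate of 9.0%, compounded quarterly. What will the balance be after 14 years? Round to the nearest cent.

$338,961.48

i = 0.09/4 = 0.0225 per quarter; n = 14·4 = 56.
FV = PV·(1+i)^n = 97,500 × 3.476528 = 338,961.4819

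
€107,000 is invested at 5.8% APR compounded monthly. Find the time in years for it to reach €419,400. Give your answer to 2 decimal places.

Periodic rate i = 0.058/12 = 0.00483333.
(1+i)^n = 419400/107000 = 3.91963, so n = ln 3.91963 / ln 1.00483 = 283.3024 months
= 283.3024/12 years

23.61 years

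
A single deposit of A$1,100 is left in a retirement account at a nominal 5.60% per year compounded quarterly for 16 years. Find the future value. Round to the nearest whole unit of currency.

Periodic rate i = 0.056/4 = 0.014; n = 16 × 4 = 64 periods.
FV = PV·(1+i)^n = 1,100 × 2.434608 = 2,678.0693

A$2,678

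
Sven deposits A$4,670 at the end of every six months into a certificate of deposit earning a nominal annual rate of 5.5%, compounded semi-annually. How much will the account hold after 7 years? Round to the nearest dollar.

A$78,455

Periodic rate i = 0.055/2 = 0.0275; n = 7 × 2 = 14 periods.
FV = PMT · [(1+i)^n − 1] / i = 4670 · 16.799786 = 78,455.0025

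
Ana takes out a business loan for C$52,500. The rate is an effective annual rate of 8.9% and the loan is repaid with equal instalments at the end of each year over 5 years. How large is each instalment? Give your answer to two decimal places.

PMT = 52500 / ( [1 − (1+0.089)^(−5)] / 0.089 ) = 52500 / 3.899765 = 13,462.3509

C$13,462.35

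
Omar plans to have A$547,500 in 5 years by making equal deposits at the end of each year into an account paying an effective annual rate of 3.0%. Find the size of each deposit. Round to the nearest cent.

A$103,124.13

FV-annuity factor = 5.309136; PMT = 547500 / 5.309136 = 103,124.1278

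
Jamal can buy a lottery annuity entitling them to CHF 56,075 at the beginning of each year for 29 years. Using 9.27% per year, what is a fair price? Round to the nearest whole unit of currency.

CHF 610,440

Annuity factor a(29|0.0927) × (1+i) = 10.886136; PV = 56075 × 10.886136 = 610,440.0590
Payments are at the start of each period, so multiply by (1+i).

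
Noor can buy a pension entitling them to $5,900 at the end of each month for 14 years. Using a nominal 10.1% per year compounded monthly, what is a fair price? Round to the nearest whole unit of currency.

With 12 periods per year: i = 0.00841667, n = 168.
PV = 5900 × [1 − (1+0.00841667)^(−168)] / 0.00841667 = 5900 × 89.749087 = 529,519.6117

$529,520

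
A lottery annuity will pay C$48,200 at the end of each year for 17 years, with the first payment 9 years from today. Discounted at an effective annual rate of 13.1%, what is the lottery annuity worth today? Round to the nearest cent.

Value one period before first payment (t=8): 48200 × [1 − (1+0.131)^(−17)] / 0.131 = 48200 × 6.691992 = 322,554.0234
PV₀ = 322,554.0234 / (1+0.131)^8 = 322,554.0234 / 2.677323 = 120,476.3008

C$120,476.30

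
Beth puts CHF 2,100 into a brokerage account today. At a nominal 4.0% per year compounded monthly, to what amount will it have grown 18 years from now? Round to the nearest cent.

Periodic rate i = 0.04/12 = 0.00333333; n = 18 × 12 = 216 periods.
FV = PV·(1+i)^n = 2,100 × 2.051975 = 4,309.1471

CHF 4,309.15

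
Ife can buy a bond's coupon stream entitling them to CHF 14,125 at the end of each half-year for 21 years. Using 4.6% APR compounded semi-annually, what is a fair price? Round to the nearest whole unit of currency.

CHF 377,819

Periodic rate i = 0.046/2 = 0.023; n = 21 × 2 = 42 periods.
PV = 14125 × [1 − (1+0.023)^(−42)] / 0.023 = 14125 × 26.748276 = 377,819.3986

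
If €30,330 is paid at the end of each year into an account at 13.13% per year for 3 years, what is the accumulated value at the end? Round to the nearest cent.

FV = PMT · [(1+i)^n − 1] / i = 30330 · 3.411140 = 103,459.8668

€103,459.87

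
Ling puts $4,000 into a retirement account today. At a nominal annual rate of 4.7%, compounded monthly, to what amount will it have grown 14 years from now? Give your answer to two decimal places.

$7,713.79

i = 0.047/12 = 0.00391667 per month; n = 14·12 = 168.
4,000 × (1+0.00391667)^168 = 4,000 × 1.928447 = 7,713.7861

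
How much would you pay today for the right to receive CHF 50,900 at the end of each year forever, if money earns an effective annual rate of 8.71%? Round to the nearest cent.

PV = PMT / i = 50900 / 0.0871 = 584,385.7635

CHF 584,385.76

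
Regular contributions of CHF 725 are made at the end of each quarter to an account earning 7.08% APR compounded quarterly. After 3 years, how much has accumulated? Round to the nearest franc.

i = 0.0708/4 = 0.0177 per quarter; n = 3·4 = 12.
Accumulation factor s(12|0.0177) = 13.239948; FV = 725 × 13.239948 = 9,598.9623

CHF 9,599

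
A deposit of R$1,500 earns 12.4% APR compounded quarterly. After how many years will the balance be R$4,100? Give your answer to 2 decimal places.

Periodic rate i = 0.124/4 = 0.031.
n = ln(4100/1500) / ln(1+0.031) = ln(2.73333) / 0.030529 = 32.9364 quarters
= 32.9364/4 years

8.23 years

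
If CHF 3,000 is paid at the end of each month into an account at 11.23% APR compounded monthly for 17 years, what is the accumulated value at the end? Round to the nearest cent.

Periodic rate i = 0.1123/12 = 0.00935833; n = 17 × 12 = 204 periods.
FV = 3000 × [(1+0.00935833)^204 − 1] / 0.00935833 = 3000 × 607.734411 = 1,823,203.2322

CHF 1,823,203.23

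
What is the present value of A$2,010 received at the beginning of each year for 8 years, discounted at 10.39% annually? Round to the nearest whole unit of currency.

A$11,671

PV = 2010 × [1 − (1+0.1039)^(−8)] / 0.1039 × (1+i) = 2010 × 5.806533 = 11,671.1322
Payments are at the start of each period, so multiply by (1+i).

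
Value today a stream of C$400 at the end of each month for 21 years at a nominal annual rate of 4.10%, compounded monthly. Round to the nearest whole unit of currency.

C$67,509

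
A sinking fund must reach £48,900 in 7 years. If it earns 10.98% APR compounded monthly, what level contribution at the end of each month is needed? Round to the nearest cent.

£389.34

With 12 periods per year: i = 0.00915, n = 84.
FV-annuity factor = 125.597808; PMT = 48900 / 125.597808 = 389.3380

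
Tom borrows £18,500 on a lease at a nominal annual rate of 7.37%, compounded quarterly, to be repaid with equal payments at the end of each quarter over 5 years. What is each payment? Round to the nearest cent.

£1,114.28

Periodic rate i = 0.0737/4 = 0.018425; n = 5 × 4 = 20 periods.
Annuity-PV factor = 16.602709; PMT = 18500 / 16.602709 = 1,114.2760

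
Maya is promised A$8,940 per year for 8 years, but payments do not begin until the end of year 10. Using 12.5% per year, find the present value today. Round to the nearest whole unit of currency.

A$15,121

PV at t=9 (ordinary 8-year annuity): 8940 × a(8|0.125) = 8940 × 4.882045 = 43,645.4846
Discount back 9 years: 43,645.4846 × (1+0.125)^(−9) = 43,645.4846 × 0.346439 = 15,120.5162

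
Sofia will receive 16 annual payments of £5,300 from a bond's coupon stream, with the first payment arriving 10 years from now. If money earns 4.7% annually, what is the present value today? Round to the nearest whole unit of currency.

PV at t=9 (ordinary 16-year annuity): 5300 × a(16|0.047) = 5300 × 11.072953 = 58,686.6521
Discount back 9 years: 58,686.6521 × (1+0.047)^(−9) = 58,686.6521 × 0.661424 = 38,816.7526

£38,817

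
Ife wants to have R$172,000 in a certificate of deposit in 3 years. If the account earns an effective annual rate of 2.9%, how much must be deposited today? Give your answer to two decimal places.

PV = FV·(1+i)^(−n) = 172,000 × 0.917812 = 157,863.7164

R$157,863.72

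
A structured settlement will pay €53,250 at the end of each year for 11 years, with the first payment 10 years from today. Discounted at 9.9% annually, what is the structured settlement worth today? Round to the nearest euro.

Value one period before first payment (t=9): 53250 × [1 − (1+0.099)^(−11)] / 0.099 = 53250 × 6.525070 = 347,459.9980
PV₀ = 347,459.9980 / (1+0.099)^9 = 347,459.9980 / 2.338725 = 148,568.1040

€148,568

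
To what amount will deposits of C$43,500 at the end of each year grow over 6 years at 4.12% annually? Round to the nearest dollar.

FV = PMT · [(1+i)^n − 1] / i = 43500 · 6.653015 = 289,406.1623

C$289,406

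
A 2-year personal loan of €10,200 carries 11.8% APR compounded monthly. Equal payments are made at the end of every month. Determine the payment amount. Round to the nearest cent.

€479.20

i = 0.118/12 = 0.00983333 per month; n = 2·12 = 24.
Annuity-PV factor = 21.285596; PMT = 10200 / 21.285596 = 479.1973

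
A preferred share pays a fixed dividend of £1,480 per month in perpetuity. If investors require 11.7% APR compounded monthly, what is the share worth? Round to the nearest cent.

£151,794.87

Periodic rate i = 0.117/12 = 0.00975.
PV = PMT / i = 1480 / 0.00975 = 151,794.8718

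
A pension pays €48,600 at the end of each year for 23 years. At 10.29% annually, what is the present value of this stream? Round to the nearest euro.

€422,657

PV = 48600 × [1 − (1+0.1029)^(−23)] / 0.1029 = 48600 × 8.696637 = 422,656.5798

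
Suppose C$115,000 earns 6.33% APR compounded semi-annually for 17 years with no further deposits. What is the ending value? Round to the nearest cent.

With 2 periods per year: i = 0.03165, n = 34.
FV = 115,000 × (1 + 0.03165)^34 = 331,740.7681

C$331,740.77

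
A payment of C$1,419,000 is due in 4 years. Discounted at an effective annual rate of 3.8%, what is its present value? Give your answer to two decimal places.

PV = 1,419,000 / (1 + 0.038)^4 = 1,419,000 / 1.160886 = 1,222,342.6950

C$1,222,342.69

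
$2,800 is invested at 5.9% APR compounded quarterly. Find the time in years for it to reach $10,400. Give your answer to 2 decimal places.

22.40 years

Periodic rate i = 0.059/4 = 0.01475.
(1+i)^n = 10400/2800 = 3.71429, so n = ln 3.71429 / ln 1.01475 = 89.6163 quarters
= 89.6163/4 years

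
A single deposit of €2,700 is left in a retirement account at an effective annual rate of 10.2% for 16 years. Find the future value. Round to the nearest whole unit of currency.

2,700 × (1+0.102)^16 = 2,700 × 4.730483 = 12,772.3049

€12,772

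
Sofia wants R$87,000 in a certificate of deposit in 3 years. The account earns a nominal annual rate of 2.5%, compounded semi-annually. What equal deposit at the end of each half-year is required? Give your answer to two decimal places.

With 2 periods per year: i = 0.0125, n = 6.
FV-annuity factor = 6.190654; PMT = 87000 / 6.190654 = 14,053.4415

R$14,053.44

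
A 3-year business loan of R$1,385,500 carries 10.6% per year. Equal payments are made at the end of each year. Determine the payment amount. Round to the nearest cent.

R$563,024.55

PMT = 1.3855e+06 / ( [1 − (1+0.106)^(−3)] / 0.106 ) = 1.3855e+06 / 2.460816 = 563,024.5458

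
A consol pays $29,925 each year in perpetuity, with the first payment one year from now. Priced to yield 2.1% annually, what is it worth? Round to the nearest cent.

$1,425,000.00

PV = C/r = 29925/0.021 = 1,425,000.0000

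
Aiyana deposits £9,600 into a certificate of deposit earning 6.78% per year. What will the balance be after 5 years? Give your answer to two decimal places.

£13,326.64

FV = 9,600 × (1 + 0.0678)^5 = 13,326.6446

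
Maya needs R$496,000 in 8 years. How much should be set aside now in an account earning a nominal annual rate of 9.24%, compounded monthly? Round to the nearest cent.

R$237,509.43

i = 0.0924/12 = 0.0077 per month; n = 8·12 = 96.
PV = 496,000 / (1 + 0.0077)^96 = 496,000 / 2.088338 = 237,509.4285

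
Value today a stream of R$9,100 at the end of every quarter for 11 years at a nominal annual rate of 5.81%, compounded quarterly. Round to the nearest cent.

With 4 periods per year: i = 0.014525, n = 44.
PV = PMT · [1 − (1+i)^(−n)] / i = 9100 · 32.344308 = 294,333.1984

R$294,333.20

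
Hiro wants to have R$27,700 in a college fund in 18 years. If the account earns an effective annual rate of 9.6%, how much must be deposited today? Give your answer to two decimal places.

Discount factor = (1+0.096)^(−18) = 0.192048; PV = 27,700 × 0.192048 = 5,319.7325

R$5,319.73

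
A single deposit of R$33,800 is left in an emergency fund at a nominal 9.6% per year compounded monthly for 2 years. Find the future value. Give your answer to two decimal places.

With 12 periods per year: i = 0.008, n = 24.
FV = PV·(1+i)^n = 33,800 × 1.210745 = 40,923.1891

R$40,923.19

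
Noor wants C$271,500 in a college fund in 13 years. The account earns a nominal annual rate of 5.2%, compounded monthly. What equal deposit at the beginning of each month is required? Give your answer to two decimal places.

With 12 periods per year: i = 0.00433333, n = 156.
FV-annuity factor × (1+i) = 223.223632; PMT = 271500 / 223.223632 = 1,216.2691

C$1,216.27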